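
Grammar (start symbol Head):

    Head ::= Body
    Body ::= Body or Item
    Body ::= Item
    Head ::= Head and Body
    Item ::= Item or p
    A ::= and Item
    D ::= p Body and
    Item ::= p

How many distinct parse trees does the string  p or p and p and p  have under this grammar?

Parse trees for p or p and p and p:
  [Head [Head [Head [Body [Body [Item p]] or [Item p]]] and [Body [Item p]]] and [Body [Item p]]]
  [Head [Head [Head [Body [Item [Item p] or p]]] and [Body [Item p]]] and [Body [Item p]]]

2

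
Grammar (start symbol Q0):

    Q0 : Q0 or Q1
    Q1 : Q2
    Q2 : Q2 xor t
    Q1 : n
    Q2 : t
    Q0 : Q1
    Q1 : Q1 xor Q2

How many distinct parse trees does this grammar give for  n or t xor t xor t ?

Parse trees for n or t xor t xor t:
  [Q0 [Q0 [Q1 n]] or [Q1 [Q2 [Q2 [Q2 t] xor t] xor t]]]
  [Q0 [Q0 [Q1 n]] or [Q1 [Q1 [Q2 t]] xor [Q2 [Q2 t] xor t]]]
  [Q0 [Q0 [Q1 n]] or [Q1 [Q1 [Q2 [Q2 t] xor t]] xor [Q2 t]]]
  [Q0 [Q0 [Q1 n]] or [Q1 [Q1 [Q1 [Q2 t]] xor [Q2 t]] xor [Q2 t]]]

4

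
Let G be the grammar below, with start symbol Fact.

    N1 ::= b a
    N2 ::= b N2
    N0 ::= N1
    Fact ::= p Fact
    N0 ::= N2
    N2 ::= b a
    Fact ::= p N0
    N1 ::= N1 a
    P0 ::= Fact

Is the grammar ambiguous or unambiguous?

Ambiguous

Witness: p b a

Derivation 1: Fact ⇒ p N0 ⇒ p N1 ⇒ p b a
Derivation 2: Fact ⇒ p N0 ⇒ p N2 ⇒ p b a

Two distinct leftmost derivations for the same string.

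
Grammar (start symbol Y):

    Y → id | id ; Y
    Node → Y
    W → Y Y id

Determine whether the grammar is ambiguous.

Unambiguous

Only Y is reachable from Y; ignoring the rest: The reachable grammar is A → atom sep A | atom. Each atom is followed by either the separator (recurse) or end-of-string (stop) — no choice point.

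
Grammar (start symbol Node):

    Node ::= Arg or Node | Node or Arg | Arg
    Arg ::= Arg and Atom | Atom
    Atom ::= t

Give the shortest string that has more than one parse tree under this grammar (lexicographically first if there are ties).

length 1: no string has ≥2 trees
length 3: t or t has 2 parse trees

Two derivations of t or t:
  Node ⇒ Arg or Node ⇒ Atom or Node ⇒ t or Node ⇒ t or Arg ⇒ t or Atom ⇒ t or t
  Node ⇒ Node or Arg ⇒ Arg or Arg ⇒ Atom or Arg ⇒ t or Arg ⇒ t or Atom ⇒ t or t

t or t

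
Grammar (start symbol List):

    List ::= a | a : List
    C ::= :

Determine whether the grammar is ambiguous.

(C is unreachable from List, so its rules don't affect L(List).) The reachable grammar is A → atom sep A | atom. Each atom is followed by either the separator (recurse) or end-of-string (stop) — no choice point.

Unambiguous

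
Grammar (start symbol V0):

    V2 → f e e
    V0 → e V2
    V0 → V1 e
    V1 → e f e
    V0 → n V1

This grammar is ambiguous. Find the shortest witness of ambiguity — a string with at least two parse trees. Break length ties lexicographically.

length 4: e f e e has 2 parse trees

Two derivations of e f e e:
  V0 ⇒ e V2 ⇒ e f e e
  V0 ⇒ V1 e ⇒ e f e e

e f e e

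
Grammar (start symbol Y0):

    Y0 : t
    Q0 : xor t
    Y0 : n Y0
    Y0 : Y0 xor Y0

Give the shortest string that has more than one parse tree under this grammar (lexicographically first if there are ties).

length 1: no string has ≥2 trees
length 2: no string has ≥2 trees
length 3: no string has ≥2 trees
length 4: n t xor t has 2 parse trees

Two derivations of n t xor t:
  Y0 ⇒ n Y0 ⇒ n Y0 xor Y0 ⇒ n t xor Y0 ⇒ n t xor t
  Y0 ⇒ Y0 xor Y0 ⇒ n Y0 xor Y0 ⇒ n t xor Y0 ⇒ n t xor t

n t xor t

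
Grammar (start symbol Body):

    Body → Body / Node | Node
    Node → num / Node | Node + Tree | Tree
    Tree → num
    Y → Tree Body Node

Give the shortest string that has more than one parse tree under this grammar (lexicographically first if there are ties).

length 1: no string has ≥2 trees
length 3: num / num has 2 parse trees

Two derivations of num / num:
  Body ⇒ Body / Node ⇒ Node / Node ⇒ Tree / Node ⇒ num / Node ⇒ num / Tree ⇒ num / num
  Body ⇒ Node ⇒ num / Node ⇒ num / Tree ⇒ num / num

num / num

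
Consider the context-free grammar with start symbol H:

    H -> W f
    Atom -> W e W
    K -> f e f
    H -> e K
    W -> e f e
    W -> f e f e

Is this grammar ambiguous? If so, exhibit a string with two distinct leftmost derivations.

Witness: e f e f

Derivation 1: H ⇒ W f ⇒ e f e f
Derivation 2: H ⇒ e K ⇒ e f e f

Two distinct leftmost derivations for the same string.

Ambiguous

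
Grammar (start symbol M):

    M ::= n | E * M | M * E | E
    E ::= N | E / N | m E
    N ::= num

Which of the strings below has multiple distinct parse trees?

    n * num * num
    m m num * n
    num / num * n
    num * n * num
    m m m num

n * num * num: 1 tree
m m num * n: 1 tree
num / num * n: 1 tree
num * n * num: 2 trees
m m m num: 1 tree

num * n * num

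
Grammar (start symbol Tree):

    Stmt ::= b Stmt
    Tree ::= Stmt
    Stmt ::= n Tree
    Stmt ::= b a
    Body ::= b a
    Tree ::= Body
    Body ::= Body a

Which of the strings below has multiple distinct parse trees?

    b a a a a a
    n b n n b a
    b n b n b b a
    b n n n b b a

b a a a a a: 1 tree
n b n n b a: 2 trees
b n b n b b a: 1 tree
b n n n b b a: 1 tree

n b n n b a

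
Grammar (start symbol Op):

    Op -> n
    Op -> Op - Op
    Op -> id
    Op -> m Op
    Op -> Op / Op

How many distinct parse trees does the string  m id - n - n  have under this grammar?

5

Parse trees for m id - n - n:
  [Op [Op m [Op id]] - [Op [Op n] - [Op n]]]
  [Op [Op [Op m [Op id]] - [Op n]] - [Op n]]
  [Op [Op m [Op [Op id] - [Op n]]] - [Op n]]
  [Op m [Op [Op id] - [Op [Op n] - [Op n]]]]
  [Op m [Op [Op [Op id] - [Op n]] - [Op n]]]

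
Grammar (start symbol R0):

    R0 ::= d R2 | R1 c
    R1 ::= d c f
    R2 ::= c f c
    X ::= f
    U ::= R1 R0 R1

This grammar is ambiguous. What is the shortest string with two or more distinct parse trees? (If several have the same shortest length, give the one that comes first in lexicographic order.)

length 4: d c f c has 2 parse trees

Two derivations of d c f c:
  R0 ⇒ d R2 ⇒ d c f c
  R0 ⇒ R1 c ⇒ d c f c

d c f c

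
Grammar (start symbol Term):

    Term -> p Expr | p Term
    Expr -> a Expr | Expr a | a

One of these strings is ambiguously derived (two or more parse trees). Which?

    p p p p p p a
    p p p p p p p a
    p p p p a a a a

p p p p a a a a

p p p p p p a: 1 tree
p p p p p p p a: 1 tree
p p p p a a a a: 8 trees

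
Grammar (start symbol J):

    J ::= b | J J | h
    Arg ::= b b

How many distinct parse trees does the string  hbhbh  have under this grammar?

Parse trees for hbhbh (showing first 6 of 14):
  [J [J h] [J [J b] [J [J h] [J [J b] [J h]]]]]
  [J [J h] [J [J b] [J [J [J h] [J b]] [J h]]]]
  [J [J h] [J [J [J b] [J h]] [J [J b] [J h]]]]
  [J [J h] [J [J [J b] [J [J h] [J b]]] [J h]]]
  [J [J h] [J [J [J [J b] [J h]] [J b]] [J h]]]
  [J [J [J h] [J b]] [J [J h] [J [J b] [J h]]]]

14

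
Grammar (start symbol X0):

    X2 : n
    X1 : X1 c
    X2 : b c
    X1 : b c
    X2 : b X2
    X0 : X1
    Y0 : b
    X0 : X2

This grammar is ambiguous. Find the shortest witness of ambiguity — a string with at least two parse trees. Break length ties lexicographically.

b c

length 1: no string has ≥2 trees
length 2: b c has 2 parse trees

Two derivations of b c:
  X0 ⇒ X1 ⇒ b c
  X0 ⇒ X2 ⇒ b c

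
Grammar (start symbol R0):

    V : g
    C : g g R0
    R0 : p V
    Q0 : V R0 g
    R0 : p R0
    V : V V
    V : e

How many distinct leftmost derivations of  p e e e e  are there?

Parse trees for p e e e e:
  [R0 p [V [V e] [V [V e] [V [V e] [V e]]]]]
  [R0 p [V [V e] [V [V [V e] [V e]] [V e]]]]
  [R0 p [V [V [V e] [V e]] [V [V e] [V e]]]]
  [R0 p [V [V [V e] [V [V e] [V e]]] [V e]]]
  [R0 p [V [V [V [V e] [V e]] [V e]] [V e]]]

5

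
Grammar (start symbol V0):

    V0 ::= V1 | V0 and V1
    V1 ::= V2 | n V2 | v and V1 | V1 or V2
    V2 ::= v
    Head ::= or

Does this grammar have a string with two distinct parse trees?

Witness: v and v

Derivation 1: V0 ⇒ V1 ⇒ v and V1 ⇒ v and V2 ⇒ v and v
Derivation 2: V0 ⇒ V0 and V1 ⇒ V1 and V1 ⇒ V2 and V1 ⇒ v and V1 ⇒ v and V2 ⇒ v and v

Two distinct leftmost derivations for the same string.

Ambiguous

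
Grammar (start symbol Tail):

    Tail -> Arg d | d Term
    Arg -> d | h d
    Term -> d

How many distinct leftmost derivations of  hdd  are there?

1

Parse trees for hdd:
  [Tail [Arg h d] d]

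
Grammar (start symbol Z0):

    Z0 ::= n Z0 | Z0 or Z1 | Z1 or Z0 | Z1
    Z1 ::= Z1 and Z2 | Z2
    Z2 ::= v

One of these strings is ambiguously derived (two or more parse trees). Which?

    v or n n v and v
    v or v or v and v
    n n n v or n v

v or n n v and v: 1 tree
v or v or v and v: 4 trees
n n n v or n v: 1 tree

v or v or v and v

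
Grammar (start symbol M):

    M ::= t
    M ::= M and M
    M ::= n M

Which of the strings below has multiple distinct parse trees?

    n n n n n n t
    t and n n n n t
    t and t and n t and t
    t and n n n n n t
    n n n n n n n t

t and t and n t and t

n n n n n n t: 1 tree
t and n n n n t: 1 tree
t and t and n t and t: 7 trees
t and n n n n n t: 1 tree
n n n n n n n t: 1 tree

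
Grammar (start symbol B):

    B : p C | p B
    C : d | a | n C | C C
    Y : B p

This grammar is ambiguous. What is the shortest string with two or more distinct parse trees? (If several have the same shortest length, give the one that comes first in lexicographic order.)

p a a a

length 2: no string has ≥2 trees
length 3: no string has ≥2 trees
length 4: p a a a has 2 parse trees

Two derivations of p a a a:
  B ⇒ p C ⇒ p C C ⇒ p a C ⇒ p a C C ⇒ p a a C ⇒ p a a a
  B ⇒ p C ⇒ p C C ⇒ p C C C ⇒ p a C C ⇒ p a a C ⇒ p a a a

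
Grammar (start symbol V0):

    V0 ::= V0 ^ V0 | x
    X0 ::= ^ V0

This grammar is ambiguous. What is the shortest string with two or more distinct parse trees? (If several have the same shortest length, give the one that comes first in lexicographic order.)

length 1: no string has ≥2 trees
length 3: no string has ≥2 trees
length 5: x ^ x ^ x has 2 parse trees

Two derivations of x ^ x ^ x:
  V0 ⇒ V0 ^ V0 ⇒ V0 ^ V0 ^ V0 ⇒ x ^ V0 ^ V0 ⇒ x ^ x ^ V0 ⇒ x ^ x ^ x
  V0 ⇒ V0 ^ V0 ⇒ x ^ V0 ⇒ x ^ V0 ^ V0 ⇒ x ^ x ^ V0 ⇒ x ^ x ^ x

x ^ x ^ x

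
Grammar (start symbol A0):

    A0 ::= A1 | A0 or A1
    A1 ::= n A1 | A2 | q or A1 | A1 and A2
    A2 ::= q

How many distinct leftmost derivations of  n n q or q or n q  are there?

Parse trees for n n q or q or n q:
  [A0 [A1 n [A1 n [A1 q or [A1 q or [A1 n [A1 [A2 q]]]]]]]]
  [A0 [A0 [A1 n [A1 n [A1 [A2 q]]]]] or [A1 q or [A1 n [A1 [A2 q]]]]]
  [A0 [A0 [A1 n [A1 n [A1 q or [A1 [A2 q]]]]]] or [A1 n [A1 [A2 q]]]]
  [A0 [A0 [A0 [A1 n [A1 n [A1 [A2 q]]]]] or [A1 [A2 q]]] or [A1 n [A1 [A2 q]]]]

4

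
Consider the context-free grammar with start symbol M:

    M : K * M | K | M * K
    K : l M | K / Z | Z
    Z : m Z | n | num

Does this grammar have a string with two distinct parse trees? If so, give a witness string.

Witness: n * n

Derivation 1: M ⇒ K * M ⇒ Z * M ⇒ n * M ⇒ n * K ⇒ n * Z ⇒ n * n
Derivation 2: M ⇒ M * K ⇒ K * K ⇒ Z * K ⇒ n * K ⇒ n * Z ⇒ n * n

Two distinct leftmost derivations for the same string.

Ambiguous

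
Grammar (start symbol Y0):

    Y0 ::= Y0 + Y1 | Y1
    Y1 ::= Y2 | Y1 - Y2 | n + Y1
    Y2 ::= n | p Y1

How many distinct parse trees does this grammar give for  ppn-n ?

Parse trees for ppn-n:
  [Y0 [Y1 [Y2 p [Y1 [Y2 p [Y1 [Y1 [Y2 n]] - [Y2 n]]]]]]]
  [Y0 [Y1 [Y2 p [Y1 [Y1 [Y2 p [Y1 [Y2 n]]]] - [Y2 n]]]]]
  [Y0 [Y1 [Y1 [Y2 p [Y1 [Y2 p [Y1 [Y2 n]]]]]] - [Y2 n]]]

3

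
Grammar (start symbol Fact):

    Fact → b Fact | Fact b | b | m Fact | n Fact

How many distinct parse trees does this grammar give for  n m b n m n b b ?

Parse trees for n m b n m n b b:
  [Fact [Fact n [Fact m [Fact b [Fact n [Fact m [Fact n [Fact b]]]]]]] b]
  [Fact n [Fact [Fact m [Fact b [Fact n [Fact m [Fact n [Fact b]]]]]] b]]
  [Fact n [Fact m [Fact b [Fact [Fact n [Fact m [Fact n [Fact b]]]] b]]]]
  [Fact n [Fact m [Fact b [Fact n [Fact [Fact m [Fact n [Fact b]]] b]]]]]
  [Fact n [Fact m [Fact b [Fact n [Fact m [Fact [Fact n [Fact b]] b]]]]]]
  [Fact n [Fact m [Fact b [Fact n [Fact m [Fact n [Fact b [Fact b]]]]]]]]
  [Fact n [Fact m [Fact b [Fact n [Fact m [Fact n [Fact [Fact b] b]]]]]]]
  [Fact n [Fact m [Fact [Fact b [Fact n [Fact m [Fact n [Fact b]]]]] b]]]

8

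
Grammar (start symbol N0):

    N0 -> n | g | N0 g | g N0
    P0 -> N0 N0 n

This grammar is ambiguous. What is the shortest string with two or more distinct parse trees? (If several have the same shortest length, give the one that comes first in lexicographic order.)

g g

length 1: no string has ≥2 trees
length 2: g g has 2 parse trees

Two derivations of g g:
  N0 ⇒ N0 g ⇒ g g
  N0 ⇒ g N0 ⇒ g g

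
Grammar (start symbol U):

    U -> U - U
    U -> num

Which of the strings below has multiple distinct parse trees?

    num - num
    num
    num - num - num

num - num - num

num - num: 1 tree
num: 1 tree
num - num - num: 2 trees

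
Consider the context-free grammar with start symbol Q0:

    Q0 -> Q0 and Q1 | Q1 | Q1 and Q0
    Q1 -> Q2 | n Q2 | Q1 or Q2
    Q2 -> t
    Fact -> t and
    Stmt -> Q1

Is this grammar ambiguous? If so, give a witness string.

Ambiguous

Witness: t and t

Derivation 1: Q0 ⇒ Q0 and Q1 ⇒ Q1 and Q1 ⇒ Q2 and Q1 ⇒ t and Q1 ⇒ t and Q2 ⇒ t and t
Derivation 2: Q0 ⇒ Q1 and Q0 ⇒ Q2 and Q0 ⇒ t and Q0 ⇒ t and Q1 ⇒ t and Q2 ⇒ t and t

Two distinct leftmost derivations for the same string.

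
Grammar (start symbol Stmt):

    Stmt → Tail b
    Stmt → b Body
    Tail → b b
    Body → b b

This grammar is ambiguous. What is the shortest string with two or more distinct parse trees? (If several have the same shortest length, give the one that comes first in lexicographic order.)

b b b

length 3: b b b has 2 parse trees

Two derivations of b b b:
  Stmt ⇒ Tail b ⇒ b b b
  Stmt ⇒ b Body ⇒ b b b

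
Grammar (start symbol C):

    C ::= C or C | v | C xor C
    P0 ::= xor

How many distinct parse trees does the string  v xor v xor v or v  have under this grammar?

Parse trees for v xor v xor v or v:
  [C [C [C v] xor [C [C v] xor [C v]]] or [C v]]
  [C [C [C [C v] xor [C v]] xor [C v]] or [C v]]
  [C [C v] xor [C [C [C v] xor [C v]] or [C v]]]
  [C [C v] xor [C [C v] xor [C [C v] or [C v]]]]
  [C [C [C v] xor [C v]] xor [C [C v] or [C v]]]

5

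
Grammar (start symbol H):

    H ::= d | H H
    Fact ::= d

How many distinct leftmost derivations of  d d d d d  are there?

Parse trees for d d d d d (showing first 6 of 14):
  [H [H d] [H [H d] [H [H d] [H [H d] [H d]]]]]
  [H [H d] [H [H d] [H [H [H d] [H d]] [H d]]]]
  [H [H d] [H [H [H d] [H d]] [H [H d] [H d]]]]
  [H [H d] [H [H [H d] [H [H d] [H d]]] [H d]]]
  [H [H d] [H [H [H [H d] [H d]] [H d]] [H d]]]
  [H [H [H d] [H d]] [H [H d] [H [H d] [H d]]]]

14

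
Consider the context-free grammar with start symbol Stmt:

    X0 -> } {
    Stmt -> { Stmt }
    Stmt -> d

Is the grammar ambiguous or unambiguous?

Unambiguous

Only Stmt is reachable from Stmt; ignoring the rest: Each string is a nest of matched brackets around a single atom. An opening bracket forces the recursive rule; an atom forces the base rule.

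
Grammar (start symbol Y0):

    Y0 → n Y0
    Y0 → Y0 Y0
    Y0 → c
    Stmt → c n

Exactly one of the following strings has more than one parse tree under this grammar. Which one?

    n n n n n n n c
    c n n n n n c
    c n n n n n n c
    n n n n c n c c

n n n n c n c c

n n n n n n n c: 1 tree
c n n n n n c: 1 tree
c n n n n n n c: 1 tree
n n n n c n c c: 25 trees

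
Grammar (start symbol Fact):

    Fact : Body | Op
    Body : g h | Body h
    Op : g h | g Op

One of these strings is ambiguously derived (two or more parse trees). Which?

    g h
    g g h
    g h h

g h

g h: 2 trees
g g h: 1 tree
g h h: 1 tree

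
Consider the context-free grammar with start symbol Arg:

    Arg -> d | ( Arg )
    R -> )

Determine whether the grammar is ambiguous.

(R is unreachable from Arg, so its rules don't affect L(Arg).) L(Arg) is { openⁿ atom closeⁿ : n ≥ 0 }. The bracket depth fixes n, and the derivation is forced at every step.

Unambiguous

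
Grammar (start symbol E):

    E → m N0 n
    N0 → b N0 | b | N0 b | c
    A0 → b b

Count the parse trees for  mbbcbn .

3

Parse trees for mbbcbn:
  [E m [N0 b [N0 b [N0 [N0 c] b]]] n]
  [E m [N0 b [N0 [N0 b [N0 c]] b]] n]
  [E m [N0 [N0 b [N0 b [N0 c]]] b] n]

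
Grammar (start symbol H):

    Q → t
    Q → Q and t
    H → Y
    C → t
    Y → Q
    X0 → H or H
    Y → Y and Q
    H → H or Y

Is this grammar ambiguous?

Witness: t and t

Derivation 1: H ⇒ Y ⇒ Q ⇒ Q and t ⇒ t and t
Derivation 2: H ⇒ Y ⇒ Y and Q ⇒ Q and Q ⇒ t and Q ⇒ t and t

Two distinct leftmost derivations for the same string.

Ambiguous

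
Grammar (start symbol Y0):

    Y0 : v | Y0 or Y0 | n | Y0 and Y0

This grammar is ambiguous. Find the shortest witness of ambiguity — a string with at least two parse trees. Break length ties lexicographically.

length 1: no string has ≥2 trees
length 3: no string has ≥2 trees
length 5: n and n and n has 2 parse trees

Two derivations of n and n and n:
  Y0 ⇒ Y0 and Y0 ⇒ n and Y0 ⇒ n and Y0 and Y0 ⇒ n and n and Y0 ⇒ n and n and n
  Y0 ⇒ Y0 and Y0 ⇒ Y0 and Y0 and Y0 ⇒ n and Y0 and Y0 ⇒ n and n and Y0 ⇒ n and n and n

n and n and n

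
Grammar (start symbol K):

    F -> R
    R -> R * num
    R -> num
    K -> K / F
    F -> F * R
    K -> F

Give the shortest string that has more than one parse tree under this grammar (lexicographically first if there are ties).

num * num

length 1: no string has ≥2 trees
length 3: num * num has 2 parse trees

Two derivations of num * num:
  K ⇒ F ⇒ R ⇒ R * num ⇒ num * num
  K ⇒ F ⇒ F * R ⇒ R * R ⇒ num * R ⇒ num * num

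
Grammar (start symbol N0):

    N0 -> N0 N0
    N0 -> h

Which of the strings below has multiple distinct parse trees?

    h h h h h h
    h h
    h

h h h h h h: 42 trees
h h: 1 tree
h: 1 tree

h h h h h h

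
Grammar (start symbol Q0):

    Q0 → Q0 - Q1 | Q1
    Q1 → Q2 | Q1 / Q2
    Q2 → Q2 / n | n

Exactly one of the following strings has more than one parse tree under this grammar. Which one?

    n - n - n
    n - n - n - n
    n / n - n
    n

n - n - n: 1 tree
n - n - n - n: 1 tree
n / n - n: 2 trees
n: 1 tree

n / n - n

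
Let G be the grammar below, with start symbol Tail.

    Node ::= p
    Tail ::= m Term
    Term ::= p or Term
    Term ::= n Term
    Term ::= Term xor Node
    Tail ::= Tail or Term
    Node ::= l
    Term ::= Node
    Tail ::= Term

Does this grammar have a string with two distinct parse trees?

Ambiguous

Witness: p or l

Derivation 1: Tail ⇒ Tail or Term ⇒ Term or Term ⇒ Node or Term ⇒ p or Term ⇒ p or Node ⇒ p or l
Derivation 2: Tail ⇒ Term ⇒ p or Term ⇒ p or Node ⇒ p or l

Two distinct leftmost derivations for the same string.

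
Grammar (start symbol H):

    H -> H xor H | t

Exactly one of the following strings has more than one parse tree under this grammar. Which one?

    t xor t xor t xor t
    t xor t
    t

t xor t xor t xor t

t xor t xor t xor t: 5 trees
t xor t: 1 tree
t: 1 tree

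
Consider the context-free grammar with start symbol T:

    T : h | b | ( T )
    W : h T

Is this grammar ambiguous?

(W is unreachable from T, so its rules don't affect L(T).) Each string is a nest of matched brackets around a single atom. An opening bracket forces the recursive rule; an atom forces the base rule.

Unambiguous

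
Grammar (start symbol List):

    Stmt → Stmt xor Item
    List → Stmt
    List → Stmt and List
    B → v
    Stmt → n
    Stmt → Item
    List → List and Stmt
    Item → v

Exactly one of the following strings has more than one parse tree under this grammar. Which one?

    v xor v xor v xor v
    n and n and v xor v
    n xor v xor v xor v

v xor v xor v xor v: 1 tree
n and n and v xor v: 4 trees
n xor v xor v xor v: 1 tree

n and n and v xor v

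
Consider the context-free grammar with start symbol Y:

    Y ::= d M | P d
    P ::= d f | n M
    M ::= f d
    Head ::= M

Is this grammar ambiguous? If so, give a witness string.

Witness: d f d

Derivation 1: Y ⇒ d M ⇒ d f d
Derivation 2: Y ⇒ P d ⇒ d f d

Two distinct leftmost derivations for the same string.

Ambiguous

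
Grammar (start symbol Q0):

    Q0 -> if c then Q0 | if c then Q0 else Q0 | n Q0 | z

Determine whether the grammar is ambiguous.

Witness: if c then if c then z else z

Derivation 1: Q0 ⇒ if c then Q0 ⇒ if c then if c then Q0 else Q0 ⇒ if c then if c then z else Q0 ⇒ if c then if c then z else z
Derivation 2: Q0 ⇒ if c then Q0 else Q0 ⇒ if c then if c then Q0 else Q0 ⇒ if c then if c then z else Q0 ⇒ if c then if c then z else z

Two distinct leftmost derivations for the same string.

Ambiguous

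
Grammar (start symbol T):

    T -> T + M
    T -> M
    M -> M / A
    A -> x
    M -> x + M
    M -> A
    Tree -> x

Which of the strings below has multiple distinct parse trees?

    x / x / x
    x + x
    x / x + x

x / x / x: 1 tree
x + x: 2 trees
x / x + x: 1 tree

x + x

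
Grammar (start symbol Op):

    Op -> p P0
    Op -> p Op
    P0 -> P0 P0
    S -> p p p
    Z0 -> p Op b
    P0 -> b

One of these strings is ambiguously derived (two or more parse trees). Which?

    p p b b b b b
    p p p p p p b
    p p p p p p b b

p p b b b b b

p p b b b b b: 14 trees
p p p p p p b: 1 tree
p p p p p p b b: 1 tree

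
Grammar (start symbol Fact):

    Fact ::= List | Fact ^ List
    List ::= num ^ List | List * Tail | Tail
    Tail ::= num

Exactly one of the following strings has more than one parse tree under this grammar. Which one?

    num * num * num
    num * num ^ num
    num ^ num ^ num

num ^ num ^ num

num * num * num: 1 tree
num * num ^ num: 1 tree
num ^ num ^ num: 4 trees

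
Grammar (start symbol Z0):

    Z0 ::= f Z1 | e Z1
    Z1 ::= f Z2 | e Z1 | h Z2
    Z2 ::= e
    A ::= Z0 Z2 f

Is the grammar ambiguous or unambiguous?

(A is unreachable from Z0, so its rules don't affect L(Z0).) Each reachable nonterminal has at most one production per leading terminal, and all productions are right-linear; the derivation is determined token-by-token.

Unambiguous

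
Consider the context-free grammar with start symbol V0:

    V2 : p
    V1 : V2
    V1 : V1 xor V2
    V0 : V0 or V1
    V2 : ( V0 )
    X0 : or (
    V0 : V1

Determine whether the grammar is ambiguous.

Unambiguous

(X0 is unreachable from V0, so its rules don't affect L(V0).) V0 → V0 or V1 | V1  ;  V1 → V1 xor V2 | V2  — a left-associative chain with V2 at the bottom. Each string factors uniquely by precedence.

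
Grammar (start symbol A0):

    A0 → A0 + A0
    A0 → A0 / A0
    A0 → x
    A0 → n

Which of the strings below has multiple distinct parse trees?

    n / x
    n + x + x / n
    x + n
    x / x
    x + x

n / x: 1 tree
n + x + x / n: 5 trees
x + n: 1 tree
x / x: 1 tree
x + x: 1 tree

n + x + x / n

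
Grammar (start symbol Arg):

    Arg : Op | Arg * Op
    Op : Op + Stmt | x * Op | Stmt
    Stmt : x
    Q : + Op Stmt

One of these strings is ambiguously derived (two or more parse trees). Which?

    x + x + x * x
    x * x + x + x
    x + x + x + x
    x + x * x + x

x * x + x + x

x + x + x * x: 1 tree
x * x + x + x: 4 trees
x + x + x + x: 1 tree
x + x * x + x: 1 tree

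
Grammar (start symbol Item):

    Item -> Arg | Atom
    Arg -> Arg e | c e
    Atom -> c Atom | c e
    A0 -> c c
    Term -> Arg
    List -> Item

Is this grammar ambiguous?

Ambiguous

Witness: c e

Derivation 1: Item ⇒ Arg ⇒ c e
Derivation 2: Item ⇒ Atom ⇒ c e

Two distinct leftmost derivations for the same string.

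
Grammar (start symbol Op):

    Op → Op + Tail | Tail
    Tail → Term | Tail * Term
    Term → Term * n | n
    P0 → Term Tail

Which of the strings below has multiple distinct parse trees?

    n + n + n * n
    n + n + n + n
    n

n + n + n * n

n + n + n * n: 2 trees
n + n + n + n: 1 tree
n: 1 tree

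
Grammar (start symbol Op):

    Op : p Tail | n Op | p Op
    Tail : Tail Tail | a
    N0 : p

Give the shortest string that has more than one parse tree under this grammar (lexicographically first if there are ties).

p a a a

length 2: no string has ≥2 trees
length 3: no string has ≥2 trees
length 4: p a a a has 2 parse trees

Two derivations of p a a a:
  Op ⇒ p Tail ⇒ p Tail Tail ⇒ p Tail Tail Tail ⇒ p a Tail Tail ⇒ p a a Tail ⇒ p a a a
  Op ⇒ p Tail ⇒ p Tail Tail ⇒ p a Tail ⇒ p a Tail Tail ⇒ p a a Tail ⇒ p a a a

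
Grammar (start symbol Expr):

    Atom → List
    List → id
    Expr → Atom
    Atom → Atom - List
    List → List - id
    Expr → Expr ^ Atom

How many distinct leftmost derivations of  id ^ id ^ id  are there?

1

Parse trees for id ^ id ^ id:
  [Expr [Expr [Expr [Atom [List id]]] ^ [Atom [List id]]] ^ [Atom [List id]]]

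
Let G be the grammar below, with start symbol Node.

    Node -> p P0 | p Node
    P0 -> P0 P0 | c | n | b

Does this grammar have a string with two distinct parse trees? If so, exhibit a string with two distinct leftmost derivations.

Ambiguous

Witness: p b b b

Derivation 1: Node ⇒ p P0 ⇒ p P0 P0 ⇒ p P0 P0 P0 ⇒ p b P0 P0 ⇒ p b b P0 ⇒ p b b b
Derivation 2: Node ⇒ p P0 ⇒ p P0 P0 ⇒ p b P0 ⇒ p b P0 P0 ⇒ p b b P0 ⇒ p b b b

Two distinct leftmost derivations for the same string.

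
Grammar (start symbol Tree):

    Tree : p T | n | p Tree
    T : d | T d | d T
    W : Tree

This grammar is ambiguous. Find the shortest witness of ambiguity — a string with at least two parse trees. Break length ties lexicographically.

length 1: no string has ≥2 trees
length 2: no string has ≥2 trees
length 3: p d d has 2 parse trees

Two derivations of p d d:
  Tree ⇒ p T ⇒ p T d ⇒ p d d
  Tree ⇒ p T ⇒ p d T ⇒ p d d

p d d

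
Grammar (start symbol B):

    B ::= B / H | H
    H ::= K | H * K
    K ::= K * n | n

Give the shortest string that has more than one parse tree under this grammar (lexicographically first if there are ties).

length 1: no string has ≥2 trees
length 3: n * n has 2 parse trees

Two derivations of n * n:
  B ⇒ H ⇒ K ⇒ K * n ⇒ n * n
  B ⇒ H ⇒ H * K ⇒ K * K ⇒ n * K ⇒ n * n

n * n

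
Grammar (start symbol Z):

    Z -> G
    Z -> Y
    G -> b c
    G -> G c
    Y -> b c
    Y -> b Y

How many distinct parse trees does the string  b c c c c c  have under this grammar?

Parse trees for b c c c c c:
  [Z [G [G [G [G [G b c] c] c] c] c]]

1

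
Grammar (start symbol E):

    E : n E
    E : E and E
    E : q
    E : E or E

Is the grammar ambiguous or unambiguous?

Ambiguous

Witness: n q and q

Derivation 1: E ⇒ n E ⇒ n E and E ⇒ n q and E ⇒ n q and q
Derivation 2: E ⇒ E and E ⇒ n E and E ⇒ n q and E ⇒ n q and q

Two distinct leftmost derivations for the same string.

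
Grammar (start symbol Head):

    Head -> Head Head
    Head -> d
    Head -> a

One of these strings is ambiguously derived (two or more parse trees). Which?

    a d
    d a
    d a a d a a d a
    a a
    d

d a a d a a d a

a d: 1 tree
d a: 1 tree
d a a d a a d a: 429 trees
a a: 1 tree
d: 1 tree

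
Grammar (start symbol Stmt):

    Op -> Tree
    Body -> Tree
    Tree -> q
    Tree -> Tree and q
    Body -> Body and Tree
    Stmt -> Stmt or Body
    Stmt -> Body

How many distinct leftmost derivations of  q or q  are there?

Parse trees for q or q:
  [Stmt [Stmt [Body [Tree q]]] or [Body [Tree q]]]

1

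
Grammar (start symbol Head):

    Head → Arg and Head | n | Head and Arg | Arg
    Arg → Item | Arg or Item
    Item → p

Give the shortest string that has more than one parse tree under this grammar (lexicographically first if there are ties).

p and p

length 1: no string has ≥2 trees
length 3: p and p has 2 parse trees

Two derivations of p and p:
  Head ⇒ Arg and Head ⇒ Item and Head ⇒ p and Head ⇒ p and Arg ⇒ p and Item ⇒ p and p
  Head ⇒ Head and Arg ⇒ Arg and Arg ⇒ Item and Arg ⇒ p and Arg ⇒ p and Item ⇒ p and p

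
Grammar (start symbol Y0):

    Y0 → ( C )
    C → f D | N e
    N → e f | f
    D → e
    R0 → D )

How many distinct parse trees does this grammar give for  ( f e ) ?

Parse trees for ( f e ):
  [Y0 ( [C f [D e]] )]
  [Y0 ( [C [N f] e] )]

2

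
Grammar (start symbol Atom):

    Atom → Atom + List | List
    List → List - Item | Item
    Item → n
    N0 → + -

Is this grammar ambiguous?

Unambiguous

(N0 is unreachable from Atom, so its rules don't affect L(Atom).) Atom → Atom + List | List  ;  List → List - Item | Item  — a left-associative chain with Item at the bottom. Each string factors uniquely by precedence.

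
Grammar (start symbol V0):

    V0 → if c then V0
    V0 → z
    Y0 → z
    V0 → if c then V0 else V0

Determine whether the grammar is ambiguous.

Witness: if c then if c then z else z

Derivation 1: V0 ⇒ if c then V0 ⇒ if c then if c then V0 else V0 ⇒ if c then if c then z else V0 ⇒ if c then if c then z else z
Derivation 2: V0 ⇒ if c then V0 else V0 ⇒ if c then if c then V0 else V0 ⇒ if c then if c then z else V0 ⇒ if c then if c then z else z

Two distinct leftmost derivations for the same string.

Ambiguous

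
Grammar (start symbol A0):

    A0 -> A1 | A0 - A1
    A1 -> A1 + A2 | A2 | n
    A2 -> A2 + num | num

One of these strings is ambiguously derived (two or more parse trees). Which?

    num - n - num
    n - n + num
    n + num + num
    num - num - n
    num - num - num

num - n - num: 1 tree
n - n + num: 1 tree
n + num + num: 2 trees
num - num - n: 1 tree
num - num - num: 1 tree

n + num + num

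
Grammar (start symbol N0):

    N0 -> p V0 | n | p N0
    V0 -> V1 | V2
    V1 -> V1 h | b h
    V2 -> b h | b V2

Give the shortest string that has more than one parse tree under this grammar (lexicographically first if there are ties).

length 1: no string has ≥2 trees
length 2: no string has ≥2 trees
length 3: p b h has 2 parse trees

Two derivations of p b h:
  N0 ⇒ p V0 ⇒ p V1 ⇒ p b h
  N0 ⇒ p V0 ⇒ p V2 ⇒ p b h

p b h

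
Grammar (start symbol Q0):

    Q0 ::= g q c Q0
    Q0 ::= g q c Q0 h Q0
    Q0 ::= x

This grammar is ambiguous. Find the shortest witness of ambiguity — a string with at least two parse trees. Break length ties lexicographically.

length 1: no string has ≥2 trees
length 4: no string has ≥2 trees
length 6: no string has ≥2 trees
length 7: no string has ≥2 trees
length 9: g q c g q c x h x has 2 parse trees

Two derivations of g q c g q c x h x:
  Q0 ⇒ g q c Q0 ⇒ g q c g q c Q0 h Q0 ⇒ g q c g q c x h Q0 ⇒ g q c g q c x h x
  Q0 ⇒ g q c Q0 h Q0 ⇒ g q c g q c Q0 h Q0 ⇒ g q c g q c x h Q0 ⇒ g q c g q c x h x

g q c g q c x h x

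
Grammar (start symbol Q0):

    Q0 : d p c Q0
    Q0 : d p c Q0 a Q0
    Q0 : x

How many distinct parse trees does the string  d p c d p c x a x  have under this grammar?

2

Parse trees for d p c d p c x a x:
  [Q0 d p c [Q0 d p c [Q0 x] a [Q0 x]]]
  [Q0 d p c [Q0 d p c [Q0 x]] a [Q0 x]]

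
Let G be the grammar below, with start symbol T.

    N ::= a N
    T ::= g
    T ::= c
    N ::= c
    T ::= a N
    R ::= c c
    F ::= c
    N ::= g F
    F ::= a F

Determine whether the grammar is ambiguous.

Unambiguous

Only T, N, F are reachable from T; ignoring the rest: Each reachable nonterminal has at most one production per leading terminal, and all productions are right-linear; the derivation is determined token-by-token.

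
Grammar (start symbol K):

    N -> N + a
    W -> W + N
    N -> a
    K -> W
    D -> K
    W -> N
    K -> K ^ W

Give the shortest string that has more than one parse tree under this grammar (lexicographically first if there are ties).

length 1: no string has ≥2 trees
length 3: a + a has 2 parse trees

Two derivations of a + a:
  K ⇒ W ⇒ W + N ⇒ N + N ⇒ a + N ⇒ a + a
  K ⇒ W ⇒ N ⇒ N + a ⇒ a + a

a + a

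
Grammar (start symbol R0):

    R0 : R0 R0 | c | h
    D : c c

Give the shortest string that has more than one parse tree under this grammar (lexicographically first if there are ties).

c c c

length 1: no string has ≥2 trees
length 2: no string has ≥2 trees
length 3: c c c has 2 parse trees

Two derivations of c c c:
  R0 ⇒ R0 R0 ⇒ R0 R0 R0 ⇒ c R0 R0 ⇒ c c R0 ⇒ c c c
  R0 ⇒ R0 R0 ⇒ c R0 ⇒ c R0 R0 ⇒ c c R0 ⇒ c c c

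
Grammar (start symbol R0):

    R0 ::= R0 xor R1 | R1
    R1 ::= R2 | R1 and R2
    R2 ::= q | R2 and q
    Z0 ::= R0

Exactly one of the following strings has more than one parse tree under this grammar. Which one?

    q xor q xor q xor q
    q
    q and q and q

q and q and q

q xor q xor q xor q: 1 tree
q: 1 tree
q and q and q: 4 trees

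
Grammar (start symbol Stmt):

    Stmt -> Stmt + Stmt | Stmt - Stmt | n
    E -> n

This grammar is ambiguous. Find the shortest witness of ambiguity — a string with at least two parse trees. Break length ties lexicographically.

n + n + n

length 1: no string has ≥2 trees
length 3: no string has ≥2 trees
length 5: n + n + n has 2 parse trees

Two derivations of n + n + n:
  Stmt ⇒ Stmt + Stmt ⇒ Stmt + Stmt + Stmt ⇒ n + Stmt + Stmt ⇒ n + n + Stmt ⇒ n + n + n
  Stmt ⇒ Stmt + Stmt ⇒ n + Stmt ⇒ n + Stmt + Stmt ⇒ n + n + Stmt ⇒ n + n + n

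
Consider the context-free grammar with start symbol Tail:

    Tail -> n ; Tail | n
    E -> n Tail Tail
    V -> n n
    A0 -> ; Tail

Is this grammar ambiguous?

(E, V, A0 are unreachable from Tail, so their rules don't affect L(Tail).) Right-recursive list with a separator: after each atom, whether the separator follows determines the rule. One parse per string.

Unambiguous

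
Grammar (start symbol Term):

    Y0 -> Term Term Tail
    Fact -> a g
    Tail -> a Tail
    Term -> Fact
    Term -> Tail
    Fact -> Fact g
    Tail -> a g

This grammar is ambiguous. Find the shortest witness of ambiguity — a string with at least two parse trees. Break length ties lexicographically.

a g

length 2: a g has 2 parse trees

Two derivations of a g:
  Term ⇒ Fact ⇒ a g
  Term ⇒ Tail ⇒ a g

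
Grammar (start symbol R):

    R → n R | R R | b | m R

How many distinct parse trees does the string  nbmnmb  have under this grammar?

2

Parse trees for nbmnmb:
  [R n [R [R b] [R m [R n [R m [R b]]]]]]
  [R [R n [R b]] [R m [R n [R m [R b]]]]]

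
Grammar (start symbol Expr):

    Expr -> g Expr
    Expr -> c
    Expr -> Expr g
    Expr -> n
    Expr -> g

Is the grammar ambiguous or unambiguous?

Witness: g g

Derivation 1: Expr ⇒ g Expr ⇒ g g
Derivation 2: Expr ⇒ Expr g ⇒ g g

Two distinct leftmost derivations for the same string.

Ambiguous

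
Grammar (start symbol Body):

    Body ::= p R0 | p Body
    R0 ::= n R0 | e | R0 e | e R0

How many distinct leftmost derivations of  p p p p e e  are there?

2

Parse trees for p p p p e e:
  [Body p [Body p [Body p [Body p [R0 [R0 e] e]]]]]
  [Body p [Body p [Body p [Body p [R0 e [R0 e]]]]]]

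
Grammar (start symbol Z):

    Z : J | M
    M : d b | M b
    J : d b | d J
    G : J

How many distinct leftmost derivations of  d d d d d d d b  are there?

Parse trees for d d d d d d d b:
  [Z [J d [J d [J d [J d [J d [J d [J d b]]]]]]]]

1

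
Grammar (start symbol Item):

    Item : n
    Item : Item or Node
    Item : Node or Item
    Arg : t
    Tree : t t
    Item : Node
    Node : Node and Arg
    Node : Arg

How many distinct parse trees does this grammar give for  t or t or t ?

Parse trees for t or t or t:
  [Item [Item [Item [Node [Arg t]]] or [Node [Arg t]]] or [Node [Arg t]]]
  [Item [Item [Node [Arg t]] or [Item [Node [Arg t]]]] or [Node [Arg t]]]
  [Item [Node [Arg t]] or [Item [Item [Node [Arg t]]] or [Node [Arg t]]]]
  [Item [Node [Arg t]] or [Item [Node [Arg t]] or [Item [Node [Arg t]]]]]

4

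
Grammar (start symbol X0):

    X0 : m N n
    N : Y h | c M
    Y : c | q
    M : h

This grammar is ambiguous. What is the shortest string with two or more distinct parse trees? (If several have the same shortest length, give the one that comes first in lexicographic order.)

length 4: m c h n has 2 parse trees

Two derivations of m c h n:
  X0 ⇒ m N n ⇒ m Y h n ⇒ m c h n
  X0 ⇒ m N n ⇒ m c M n ⇒ m c h n

m c h n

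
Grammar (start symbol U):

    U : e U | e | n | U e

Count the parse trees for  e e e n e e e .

Parse trees for e e e n e e e (showing first 6 of 20):
  [U e [U e [U e [U [U [U [U n] e] e] e]]]]
  [U e [U e [U [U e [U [U [U n] e] e]] e]]]
  [U e [U e [U [U [U e [U [U n] e]] e] e]]]
  [U e [U e [U [U [U [U e [U n]] e] e] e]]]
  [U e [U [U e [U e [U [U [U n] e] e]]] e]]
  [U e [U [U e [U [U e [U [U n] e]] e]] e]]

20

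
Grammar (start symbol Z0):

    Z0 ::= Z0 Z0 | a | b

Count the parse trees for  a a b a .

5

Parse trees for a a b a:
  [Z0 [Z0 a] [Z0 [Z0 a] [Z0 [Z0 b] [Z0 a]]]]
  [Z0 [Z0 a] [Z0 [Z0 [Z0 a] [Z0 b]] [Z0 a]]]
  [Z0 [Z0 [Z0 a] [Z0 a]] [Z0 [Z0 b] [Z0 a]]]
  [Z0 [Z0 [Z0 a] [Z0 [Z0 a] [Z0 b]]] [Z0 a]]
  [Z0 [Z0 [Z0 [Z0 a] [Z0 a]] [Z0 b]] [Z0 a]]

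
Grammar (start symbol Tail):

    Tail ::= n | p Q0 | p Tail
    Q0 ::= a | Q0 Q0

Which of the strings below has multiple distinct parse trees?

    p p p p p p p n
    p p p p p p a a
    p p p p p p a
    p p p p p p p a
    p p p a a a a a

p p p p p p p n: 1 tree
p p p p p p a a: 1 tree
p p p p p p a: 1 tree
p p p p p p p a: 1 tree
p p p a a a a a: 14 trees

p p p a a a a a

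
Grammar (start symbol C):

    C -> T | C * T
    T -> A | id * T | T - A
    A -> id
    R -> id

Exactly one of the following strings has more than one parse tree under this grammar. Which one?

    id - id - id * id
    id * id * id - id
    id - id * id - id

id * id * id - id

id - id - id * id: 1 tree
id * id * id - id: 7 trees
id - id * id - id: 1 tree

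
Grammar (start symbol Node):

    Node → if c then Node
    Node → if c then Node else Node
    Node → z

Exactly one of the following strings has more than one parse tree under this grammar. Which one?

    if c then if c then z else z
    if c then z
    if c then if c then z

if c then if c then z else z: 2 trees
if c then z: 1 tree
if c then if c then z: 1 tree

if c then if c then z else z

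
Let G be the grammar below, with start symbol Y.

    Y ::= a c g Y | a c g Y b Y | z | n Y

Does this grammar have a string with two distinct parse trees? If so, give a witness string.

Witness: a c g a c g z b z

Derivation 1: Y ⇒ a c g Y ⇒ a c g a c g Y b Y ⇒ a c g a c g z b Y ⇒ a c g a c g z b z
Derivation 2: Y ⇒ a c g Y b Y ⇒ a c g a c g Y b Y ⇒ a c g a c g z b Y ⇒ a c g a c g z b z

Two distinct leftmost derivations for the same string.

Ambiguous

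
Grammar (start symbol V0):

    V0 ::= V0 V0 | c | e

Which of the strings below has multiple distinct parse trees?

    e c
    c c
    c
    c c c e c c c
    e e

c c c e c c c

e c: 1 tree
c c: 1 tree
c: 1 tree
c c c e c c c: 132 trees
e e: 1 tree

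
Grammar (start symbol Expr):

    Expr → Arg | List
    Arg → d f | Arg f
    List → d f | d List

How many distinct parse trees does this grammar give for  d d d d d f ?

Parse trees for d d d d d f:
  [Expr [List d [List d [List d [List d [List d f]]]]]]

1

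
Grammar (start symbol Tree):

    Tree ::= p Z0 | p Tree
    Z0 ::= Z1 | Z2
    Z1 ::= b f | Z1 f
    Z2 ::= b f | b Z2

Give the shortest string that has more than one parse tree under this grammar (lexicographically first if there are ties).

length 3: p b f has 2 parse trees

Two derivations of p b f:
  Tree ⇒ p Z0 ⇒ p Z1 ⇒ p b f
  Tree ⇒ p Z0 ⇒ p Z2 ⇒ p b f

p b f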